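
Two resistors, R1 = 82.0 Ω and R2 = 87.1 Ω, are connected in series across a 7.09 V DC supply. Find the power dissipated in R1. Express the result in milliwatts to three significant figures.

144 mW

Since the resistors are in series they all carry the loop current I = V/R_total; the power in any one is I²R.
R_total = 82.0 + 87.1 = 169.1 Ω
I = V / R_total = 7.09 / 169.1 = 0.04193 A
P_R1 = I² × R1 = (0.04193)² × 82.0 = 0.1442 W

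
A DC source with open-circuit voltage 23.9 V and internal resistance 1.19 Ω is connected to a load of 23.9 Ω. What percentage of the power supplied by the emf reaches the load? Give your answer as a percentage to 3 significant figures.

95.3 %

The source delivers εI, of which I²R reaches the load and I²r is lost; since I is common, η = R/(R+r).
η = R / (R + r) = 23.9 / (23.9 + 1.19) = 0.9526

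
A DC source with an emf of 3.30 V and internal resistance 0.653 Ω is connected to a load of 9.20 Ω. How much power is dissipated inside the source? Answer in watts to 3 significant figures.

0.0732 W

Internal loss is I²r, with I set by the total series resistance r+R.
I = ε / (r + R) = 3.30 / (0.653 + 9.20) = 0.3349 A
P_int = I² r = (0.3349)² × 0.653 = 0.07325 W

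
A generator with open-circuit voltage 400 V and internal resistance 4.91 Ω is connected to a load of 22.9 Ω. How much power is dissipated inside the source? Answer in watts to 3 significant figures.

1020 W

Internal loss is I²r, with I set by the total series resistance r+R.
I = ε / (r + R) = 400 / (4.91 + 22.9) = 14.38 A
P_int = I² r = (14.38)² × 4.91 = 1016 W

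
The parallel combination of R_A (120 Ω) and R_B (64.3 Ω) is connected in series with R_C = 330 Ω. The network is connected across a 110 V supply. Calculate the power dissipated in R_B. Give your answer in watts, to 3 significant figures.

Collapse the R_A‖R_B pair into one equivalent R_p; then R_p and R_C form a series string.
R_p = (120×64.3)/(120+64.3) = 41.87 Ω
R_total = R_p + 330 = 41.87 + 330 = 371.9 Ω
I = V / R_total = 110 / 371.9 = 0.2958 A
Voltage across the parallel pair: V_p = I × R_p = 0.2958 × 41.87 = 12.38 V
Use P = V²/R for R_B with V = V_p.
P_R_B = (12.38)² / 64.3 = 2.385 W

2.39 W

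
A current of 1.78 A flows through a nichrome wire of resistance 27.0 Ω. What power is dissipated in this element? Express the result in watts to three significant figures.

85.5 W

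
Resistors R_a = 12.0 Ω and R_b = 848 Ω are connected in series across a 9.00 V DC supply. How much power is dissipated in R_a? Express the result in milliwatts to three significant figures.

Series elements share the same current, so find I first, then use P = I²R.
R_total = 12.0 + 848 = 860.0 Ω
I = V / R_total = 9.00 / 860.0 = 0.01047 A
P_R_a = I² × R_a = (0.01047)² × 12.0 = 0.001314 W

1.31 mW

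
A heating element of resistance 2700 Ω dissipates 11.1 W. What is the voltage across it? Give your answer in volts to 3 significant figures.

From P = V I = I²R = V²/R, with the two given quantities we get V = √(P R).
V = √(11.1 × 2700) = 173.1 V

173 V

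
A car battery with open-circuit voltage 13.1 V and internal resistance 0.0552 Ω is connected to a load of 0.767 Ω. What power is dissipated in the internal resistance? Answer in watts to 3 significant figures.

14.0 W

Internal loss is I²r, with I set by the total series resistance r+R.
I = ε / (r + R) = 13.1 / (0.0552 + 0.767) = 15.93 A
P_int = I² r = (15.93)² × 0.0552 = 14.01 W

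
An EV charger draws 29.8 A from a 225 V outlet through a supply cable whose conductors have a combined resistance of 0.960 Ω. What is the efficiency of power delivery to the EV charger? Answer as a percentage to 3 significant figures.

87.3 %

The supply cable carries the full 29.8 A.
P_line = I² R_line = (29.80)² × 0.960 = 852.5 W
P_source = V I = 225 × 29.80 = 6705 W; P_load = 5852 W
η = P_load / P_source = 5852 / 6705 = 0.8729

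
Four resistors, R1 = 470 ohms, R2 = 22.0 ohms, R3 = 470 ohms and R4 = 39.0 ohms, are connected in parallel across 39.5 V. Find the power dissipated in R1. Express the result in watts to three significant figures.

Each parallel branch sees the full supply voltage, so P = V²/R applies directly to the target branch.
P_R1 = V² / R1 = (39.5)² / 470 Ω = 3.320 W

3.32 W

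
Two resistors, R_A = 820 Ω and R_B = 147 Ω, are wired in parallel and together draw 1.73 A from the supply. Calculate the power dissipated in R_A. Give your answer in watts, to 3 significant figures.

56.7 W

We need the common branch voltage; get it from I_total × R_eq, then P = V²/R for the branch.
1/R_eq = 1/820 + 1/147 ⇒ R_eq = 124.7 Ω
V = I_total × R_eq = 1.730 × 124.7 = 215.7 V
P_R_A = V² / R_A = (215.7)² / 820 = 56.71 W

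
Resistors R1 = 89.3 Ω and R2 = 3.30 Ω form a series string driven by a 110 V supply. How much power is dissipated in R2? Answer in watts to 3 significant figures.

4.66 W

Series elements share the same current, so find I first, then use P = I²R.
R_total = 89.3 + 3.30 = 92.60 Ω
I = V / R_total = 110 / 92.60 = 1.188 A
P_R2 = I² × R2 = (1.188)² × 3.30 = 4.657 W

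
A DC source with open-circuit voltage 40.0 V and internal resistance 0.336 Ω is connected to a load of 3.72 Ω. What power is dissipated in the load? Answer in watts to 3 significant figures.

362 W

With r and R in series, I = ε/(r+R); the load dissipates I²R.
I = ε / (r + R) = 40.0 / (0.336 + 3.72) = 9.862 A
P_load = I² R = (9.862)² × 3.72 = 361.8 W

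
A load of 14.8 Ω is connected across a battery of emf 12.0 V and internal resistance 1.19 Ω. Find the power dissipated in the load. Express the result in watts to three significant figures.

8.34 W

The internal resistance and the load are in series, so the same I flows through both; get I from ε/(r+R), then I²R for the load.
I = ε / (r + R) = 12.0 / (1.19 + 14.8) = 0.7505 A
P_load = I² R = (0.7505)² × 14.8 = 8.335 W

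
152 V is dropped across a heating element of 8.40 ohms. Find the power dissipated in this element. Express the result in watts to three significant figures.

2750 W

V and R are stated; P = V²/R avoids computing the current.
P = (152 V)² / 8.40 Ω = 2750 W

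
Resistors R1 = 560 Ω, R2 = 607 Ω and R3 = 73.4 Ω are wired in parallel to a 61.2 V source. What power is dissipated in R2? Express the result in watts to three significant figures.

6.17 W

R2 sits directly across the source, so P = V²/R with V = 61.2 V.
P_R2 = V² / R2 = (61.2)² / 607 Ω = 6.170 W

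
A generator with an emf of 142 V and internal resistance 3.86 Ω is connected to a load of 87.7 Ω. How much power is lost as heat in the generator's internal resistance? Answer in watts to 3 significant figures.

9.28 W

The source's internal resistance is just another series element carrying I; its dissipation is I²r.
I = ε / (r + R) = 142 / (3.86 + 87.7) = 1.551 A
P_int = I² r = (1.551)² × 3.86 = 9.284 W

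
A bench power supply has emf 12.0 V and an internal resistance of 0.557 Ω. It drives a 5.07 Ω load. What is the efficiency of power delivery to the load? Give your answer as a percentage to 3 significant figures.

The source delivers εI, of which I²R reaches the load and I²r is lost; since I is common, η = R/(R+r).
η = R / (R + r) = 5.07 / (5.07 + 0.557) = 0.9010

90.1 %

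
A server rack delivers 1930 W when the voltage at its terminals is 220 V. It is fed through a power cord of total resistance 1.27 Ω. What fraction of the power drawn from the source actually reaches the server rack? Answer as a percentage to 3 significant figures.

95.2 %

I = P / V = 1930 / 220 = 8.773 A through the power cord.
P_line = I² R_line = (8.773)² × 1.27 = 97.74 W
P_source = P_load + P_line = 1930 + 97.74 = 2028 W
η = P_load / P_source = 1930 / 2028 = 0.9518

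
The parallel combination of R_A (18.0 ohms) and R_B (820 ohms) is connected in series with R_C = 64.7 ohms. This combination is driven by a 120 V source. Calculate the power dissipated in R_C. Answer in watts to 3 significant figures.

138 W

First find R_p for the parallel pair, then treat R_p + R_C as a series loop.
R_p = (18.0×820)/(18.0+820) = 17.61 Ω
R_total = R_p + 64.7 = 17.61 + 64.7 = 82.31 Ω
I = V / R_total = 120 / 82.31 = 1.458 A
All the supply current flows through R_C; use P = I²R_C.
P_R_C = (1.458)² × 64.7 = 137.5 W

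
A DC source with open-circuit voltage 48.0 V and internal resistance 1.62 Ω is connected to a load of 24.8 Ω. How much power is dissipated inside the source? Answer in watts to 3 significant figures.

5.35 W

r is in series with the load, so it carries the full circuit current — the loss in it is I²r.
I = ε / (r + R) = 48.0 / (1.62 + 24.8) = 1.817 A
P_int = I² r = (1.817)² × 1.62 = 5.347 W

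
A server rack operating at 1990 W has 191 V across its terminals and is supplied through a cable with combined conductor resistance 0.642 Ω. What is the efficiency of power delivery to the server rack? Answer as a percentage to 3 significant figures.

I = P / V = 1990 / 191 = 10.42 A through the cable.
P_line = I² R_line = (10.42)² × 0.642 = 69.69 W
P_source = P_load + P_line = 1990 + 69.69 = 2060 W
η = P_load / P_source = 1990 / 2060 = 0.9662

96.6 %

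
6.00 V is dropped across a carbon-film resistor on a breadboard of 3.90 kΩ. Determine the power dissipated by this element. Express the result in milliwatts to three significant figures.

9.23 mW

Voltage and resistance are given, so P = V²/R is the one-step route.
P = (6.00 V)² / 3900 Ω = 0.009231 W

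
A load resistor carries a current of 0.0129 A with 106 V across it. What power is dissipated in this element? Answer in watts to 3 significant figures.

V and I are known directly — P = V I, no intermediate step needed.
P = 106 V × 0.01290 A = 1.367 W

1.37 W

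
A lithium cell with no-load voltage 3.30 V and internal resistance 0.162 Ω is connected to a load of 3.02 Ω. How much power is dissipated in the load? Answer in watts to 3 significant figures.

With r and R in series, I = ε/(r+R); the load dissipates I²R.
I = ε / (r + R) = 3.30 / (0.162 + 3.02) = 1.037 A
P_load = I² R = (1.037)² × 3.02 = 3.248 W

3.25 W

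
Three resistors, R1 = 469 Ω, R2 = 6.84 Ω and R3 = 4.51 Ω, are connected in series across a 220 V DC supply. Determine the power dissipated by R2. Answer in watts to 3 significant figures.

The current is common to all series resistors; compute it, then apply P = I²R for the target.
R_total = 469 + 6.84 + 4.51 = 480.4 Ω
I = V / R_total = 220 / 480.4 = 0.4580 A
P_R2 = I² × R2 = (0.4580)² × 6.84 = 1.435 W

1.43 W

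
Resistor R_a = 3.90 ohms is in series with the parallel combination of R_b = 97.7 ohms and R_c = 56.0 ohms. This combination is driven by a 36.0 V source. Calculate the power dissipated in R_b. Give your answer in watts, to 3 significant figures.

10.8 W

Reduce the parallel pair to R_p first; the network is then a simple series string.
R_p = (97.7×56.0)/(97.7+56.0) = 35.60 Ω
R_total = 3.90 + 35.60 = 39.50 Ω
I = V / R_total = 36.0 / 39.50 = 0.9115 A
Voltage across the parallel pair: V_p = I × R_p = 0.9115 × 35.60 = 32.45 V
R_b sees V_p directly, so P = V_p² / R_b.
P_R_b = (32.45)² / 97.7 = 10.77 W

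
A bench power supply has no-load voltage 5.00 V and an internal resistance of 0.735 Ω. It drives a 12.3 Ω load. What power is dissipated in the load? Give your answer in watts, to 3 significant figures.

With r and R in series, I = ε/(r+R); the load dissipates I²R.
I = ε / (r + R) = 5.00 / (0.735 + 12.3) = 0.3836 A
P_load = I² R = (0.3836)² × 12.3 = 1.810 W

1.81 W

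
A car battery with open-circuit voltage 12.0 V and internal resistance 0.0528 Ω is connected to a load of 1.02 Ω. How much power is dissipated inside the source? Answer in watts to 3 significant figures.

6.61 W

Internal loss is I²r, with I set by the total series resistance r+R.
I = ε / (r + R) = 12.0 / (0.0528 + 1.02) = 11.19 A
P_int = I² r = (11.19)² × 0.0528 = 6.606 W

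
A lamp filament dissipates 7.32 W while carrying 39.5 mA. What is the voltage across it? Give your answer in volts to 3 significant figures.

185 V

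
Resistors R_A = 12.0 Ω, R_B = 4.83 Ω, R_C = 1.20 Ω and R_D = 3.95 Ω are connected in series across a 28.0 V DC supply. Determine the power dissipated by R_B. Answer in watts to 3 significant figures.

Series elements share the same current, so find I first, then use P = I²R.
R_total = 12.0 + 4.83 + 1.20 + 3.95 = 21.98 Ω
I = V / R_total = 28.0 / 21.98 = 1.274 A
P_R_B = I² × R_B = (1.274)² × 4.83 = 7.838 W

7.84 W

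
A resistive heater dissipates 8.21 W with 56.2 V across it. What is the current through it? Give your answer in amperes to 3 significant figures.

0.146 A

The two known quantities fix the third via I = P / V.
I = 8.21 / 56.2 = 0.1461 A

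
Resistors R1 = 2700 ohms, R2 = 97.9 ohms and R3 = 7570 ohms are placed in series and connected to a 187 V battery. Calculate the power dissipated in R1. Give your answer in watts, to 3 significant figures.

Since the resistors are in series they all carry the loop current I = V/R_total; the power in any one is I²R.
R_total = 2700 + 97.9 + 7570 = 10370 Ω
I = V / R_total = 187 / 10370 = 0.01804 A
P_R1 = I² × R1 = (0.01804)² × 2700 = 0.8783 W

0.878 W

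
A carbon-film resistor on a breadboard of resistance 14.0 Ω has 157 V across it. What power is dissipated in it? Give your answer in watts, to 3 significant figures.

1760 W

V and R are stated; P = V²/R avoids computing the current.
P = (157 V)² / 14.0 Ω = 1761 W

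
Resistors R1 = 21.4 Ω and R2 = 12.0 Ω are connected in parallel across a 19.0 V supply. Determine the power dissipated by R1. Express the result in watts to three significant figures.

16.9 W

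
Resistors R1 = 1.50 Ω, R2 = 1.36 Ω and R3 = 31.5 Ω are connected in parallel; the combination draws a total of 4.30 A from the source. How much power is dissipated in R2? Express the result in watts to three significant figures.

6.61 W

The branches share the same voltage, but only the total current is given — find V from the equivalent resistance first.
1/R_eq = 1/1.50 + 1/1.36 + 1/31.5 ⇒ R_eq = 0.6975 Ω
V = I_total × R_eq = 4.300 × 0.6975 = 2.999 V
P_R2 = V² / R2 = (2.999)² / 1.36 = 6.614 W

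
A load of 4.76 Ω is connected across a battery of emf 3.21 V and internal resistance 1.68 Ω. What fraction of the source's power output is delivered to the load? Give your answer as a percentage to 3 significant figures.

73.9 %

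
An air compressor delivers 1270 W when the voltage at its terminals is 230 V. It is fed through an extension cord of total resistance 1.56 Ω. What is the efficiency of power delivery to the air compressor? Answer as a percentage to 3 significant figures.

96.4 %

I = P / V = 1270 / 230 = 5.522 A through the extension cord.
P_line = I² R_line = (5.522)² × 1.56 = 47.56 W
P_source = P_load + P_line = 1270 + 47.56 = 1318 W
η = P_load / P_source = 1270 / 1318 = 0.9639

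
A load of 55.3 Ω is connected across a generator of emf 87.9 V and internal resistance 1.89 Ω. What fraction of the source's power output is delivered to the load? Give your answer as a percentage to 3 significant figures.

96.7 %

Efficiency is P_load / P_total. With a series r and R sharing the same I, P = I²R for each, so η = R/(R+r).
η = R / (R + r) = 55.3 / (55.3 + 1.89) = 0.9670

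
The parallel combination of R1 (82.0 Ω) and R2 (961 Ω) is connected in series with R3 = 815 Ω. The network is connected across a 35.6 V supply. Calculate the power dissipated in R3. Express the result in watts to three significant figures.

First find R_p for the parallel pair, then treat R_p + R3 as a series loop.
R_p = (82.0×961)/(82.0+961) = 75.55 Ω
R_total = R_p + 815 = 75.55 + 815 = 890.6 Ω
I = V / R_total = 35.6 / 890.6 = 0.03998 A
R3 carries the full series current, so P = I²R.
P_R3 = (0.03998)² × 815 = 1.302 W

1.30 W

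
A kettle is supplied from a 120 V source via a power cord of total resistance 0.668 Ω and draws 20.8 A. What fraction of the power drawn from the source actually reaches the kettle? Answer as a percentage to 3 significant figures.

88.4 %

The power cord carries the full 20.8 A.
P_line = I² R_line = (20.80)² × 0.668 = 289.0 W
P_source = V I = 120 × 20.80 = 2496 W; P_load = 2207 W
η = P_load / P_source = 2207 / 2496 = 0.8842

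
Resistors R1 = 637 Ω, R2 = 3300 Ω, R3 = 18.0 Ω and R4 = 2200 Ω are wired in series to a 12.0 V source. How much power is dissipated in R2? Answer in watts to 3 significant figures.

In a series string the same current flows through every resistor — find that current, then P = I²R for the one we want.
R_total = 637 + 3300 + 18.0 + 2200 = 6155 Ω
I = V / R_total = 12.0 / 6155 = 0.001950 A
P_R2 = I² × R2 = (0.001950)² × 3300 = 0.01254 W

0.0125 W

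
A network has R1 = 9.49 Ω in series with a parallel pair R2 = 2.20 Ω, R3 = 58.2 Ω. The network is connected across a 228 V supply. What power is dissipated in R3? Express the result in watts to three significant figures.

First combine the parallel branches into one equivalent R_p, then R1 + R_p is a series pair.
R_p = (2.20×58.2)/(2.20+58.2) = 2.120 Ω
R_total = 9.49 + 2.120 = 11.61 Ω
I = V / R_total = 228 / 11.61 = 19.64 A
Voltage across the parallel pair: V_p = I × R_p = 19.64 × 2.120 = 41.63 V
R3 sees V_p directly, so P = V_p² / R3.
P_R3 = (41.63)² / 58.2 = 29.78 W

29.8 W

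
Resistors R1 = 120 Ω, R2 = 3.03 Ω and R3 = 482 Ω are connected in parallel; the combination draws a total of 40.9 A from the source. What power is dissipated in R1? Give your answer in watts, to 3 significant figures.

The branches share the same voltage, but only the total current is given — find V from the equivalent resistance first.
1/R_eq = 1/120 + 1/3.03 + 1/482 ⇒ R_eq = 2.937 Ω
V = I_total × R_eq = 40.90 × 2.937 = 120.1 V
P_R1 = V² / R1 = (120.1)² / 120 = 120.3 W

120 W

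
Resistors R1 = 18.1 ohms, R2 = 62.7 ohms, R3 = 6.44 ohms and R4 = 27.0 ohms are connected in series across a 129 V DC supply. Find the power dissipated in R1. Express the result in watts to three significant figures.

23.1 W

The current is common to all series resistors; compute it, then apply P = I²R for the target.
R_total = 18.1 + 62.7 + 6.44 + 27.0 = 114.2 Ω
I = V / R_total = 129 / 114.2 = 1.129 A
P_R1 = I² × R1 = (1.129)² × 18.1 = 23.08 W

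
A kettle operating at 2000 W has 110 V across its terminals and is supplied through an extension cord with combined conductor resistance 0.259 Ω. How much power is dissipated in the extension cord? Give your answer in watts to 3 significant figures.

The extension cord and load are in series, so the same current flows in both; the loss is I²R_line.
I = P / V = 2000 / 110 = 18.18 A through the extension cord.
P_line = I² R_line = (18.18)² × 0.259 = 85.62 W

85.6 W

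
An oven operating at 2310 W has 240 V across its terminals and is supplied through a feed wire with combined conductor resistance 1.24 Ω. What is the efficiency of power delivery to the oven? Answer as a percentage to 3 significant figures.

I = P / V = 2310 / 240 = 9.625 A through the feed wire.
P_line = I² R_line = (9.625)² × 1.24 = 114.9 W
P_source = P_load + P_line = 2310 + 114.9 = 2425 W
η = P_load / P_source = 2310 / 2425 = 0.9526

95.3 %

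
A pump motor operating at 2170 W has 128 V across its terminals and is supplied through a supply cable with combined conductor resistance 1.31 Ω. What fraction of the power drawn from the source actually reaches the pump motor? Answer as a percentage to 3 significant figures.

I = P / V = 2170 / 128 = 16.95 A through the supply cable.
P_line = I² R_line = (16.95)² × 1.31 = 376.5 W
P_source = P_load + P_line = 2170 + 376.5 = 2547 W
η = P_load / P_source = 2170 / 2547 = 0.8521

85.2 %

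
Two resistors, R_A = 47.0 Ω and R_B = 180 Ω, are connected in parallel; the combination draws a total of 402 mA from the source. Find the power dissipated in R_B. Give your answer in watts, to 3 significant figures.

The branches share the same voltage, but only the total current is given — find V from the equivalent resistance first.
1/R_eq = 1/47.0 + 1/180 ⇒ R_eq = 37.27 Ω
V = I_total × R_eq = 0.4020 × 37.27 = 14.98 V
P_R_B = V² / R_B = (14.98)² / 180 = 1.247 W

1.25 W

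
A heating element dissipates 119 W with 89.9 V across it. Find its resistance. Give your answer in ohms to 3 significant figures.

Inverting the appropriate power form: R = V² / P.
R = (89.9)² / 119 = 67.92 Ω

67.9 Ω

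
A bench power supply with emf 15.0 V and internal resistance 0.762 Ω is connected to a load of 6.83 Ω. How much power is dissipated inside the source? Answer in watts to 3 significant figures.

r is in series with the load, so it carries the full circuit current — the loss in it is I²r.
I = ε / (r + R) = 15.0 / (0.762 + 6.83) = 1.976 A
P_int = I² r = (1.976)² × 0.762 = 2.975 W

2.97 W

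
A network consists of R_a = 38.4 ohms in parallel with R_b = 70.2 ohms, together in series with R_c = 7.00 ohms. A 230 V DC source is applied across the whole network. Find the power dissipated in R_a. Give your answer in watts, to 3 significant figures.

First find R_p for the parallel pair, then treat R_p + R_c as a series loop.
R_p = (38.4×70.2)/(38.4+70.2) = 24.82 Ω
R_total = R_p + 7.00 = 24.82 + 7.00 = 31.82 Ω
I = V / R_total = 230 / 31.82 = 7.228 A
Voltage across the parallel pair: V_p = I × R_p = 7.228 × 24.82 = 179.4 V
R_a has V_p across it, so P = V_p²/R_a.
P_R_a = (179.4)² / 38.4 = 838.2 W

838 W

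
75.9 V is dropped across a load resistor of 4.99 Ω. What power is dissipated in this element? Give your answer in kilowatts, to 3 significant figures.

1.15 kW

Voltage and resistance are given, so P = V²/R is the one-step route.
P = (75.9 V)² / 4.99 Ω = 1154 W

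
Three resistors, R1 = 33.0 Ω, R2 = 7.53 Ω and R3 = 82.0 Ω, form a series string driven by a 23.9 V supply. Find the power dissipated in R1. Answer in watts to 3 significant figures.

Since the resistors are in series they all carry the loop current I = V/R_total; the power in any one is I²R.
R_total = 33.0 + 7.53 + 82.0 = 122.5 Ω
I = V / R_total = 23.9 / 122.5 = 0.1951 A
P_R1 = I² × R1 = (0.1951)² × 33.0 = 1.256 W

1.26 W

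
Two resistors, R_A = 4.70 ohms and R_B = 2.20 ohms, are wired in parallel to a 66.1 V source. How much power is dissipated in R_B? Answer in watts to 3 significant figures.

1990 W

Each parallel branch sees the full supply voltage, so P = V²/R applies directly to the target branch.
P_R_B = V² / R_B = (66.1)² / 2.20 Ω = 1986 W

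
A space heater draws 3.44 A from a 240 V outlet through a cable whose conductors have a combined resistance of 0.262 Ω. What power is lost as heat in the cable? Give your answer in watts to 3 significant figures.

3.10 W

The cable and load are in series, so the same current flows in both; the loss is I²R_line.
The cable carries the full 3.44 A.
P_line = I² R_line = (3.440)² × 0.262 = 3.100 W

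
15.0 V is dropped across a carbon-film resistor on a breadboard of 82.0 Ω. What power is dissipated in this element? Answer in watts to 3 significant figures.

We know the drop across the element and its resistance — P = V²/R, one step.
P = (15.0 V)² / 82.0 Ω = 2.744 W

2.74 W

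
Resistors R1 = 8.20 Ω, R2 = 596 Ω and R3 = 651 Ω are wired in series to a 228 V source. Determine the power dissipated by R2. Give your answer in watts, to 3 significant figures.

19.7 W

Series elements share the same current, so find I first, then use P = I²R.
R_total = 8.20 + 596 + 651 = 1255 Ω
I = V / R_total = 228 / 1255 = 0.1816 A
P_R2 = I² × R2 = (0.1816)² × 596 = 19.66 W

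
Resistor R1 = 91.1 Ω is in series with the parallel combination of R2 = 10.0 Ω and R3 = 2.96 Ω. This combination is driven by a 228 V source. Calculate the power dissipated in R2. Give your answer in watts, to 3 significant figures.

3.11 W

Reduce the parallel pair to R_p first; the network is then a simple series string.
R_p = (10.0×2.96)/(10.0+2.96) = 2.284 Ω
R_total = 91.1 + 2.284 = 93.38 Ω
I = V / R_total = 228 / 93.38 = 2.442 A
Voltage across the parallel pair: V_p = I × R_p = 2.442 × 2.284 = 5.576 V
With V_p across R2, its power is V_p²/R2.
P_R2 = (5.576)² / 10.0 = 3.110 W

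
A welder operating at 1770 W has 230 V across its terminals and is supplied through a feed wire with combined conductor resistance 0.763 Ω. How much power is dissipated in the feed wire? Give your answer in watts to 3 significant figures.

Line loss is just I²R for the cable — we know both I and R_line directly.
I = P / V = 1770 / 230 = 7.696 A through the feed wire.
P_line = I² R_line = (7.696)² × 0.763 = 45.19 W

45.2 W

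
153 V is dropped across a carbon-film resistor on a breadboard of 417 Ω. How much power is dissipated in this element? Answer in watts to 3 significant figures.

Voltage and resistance are given, so P = V²/R is the one-step route.
P = (153 V)² / 417 Ω = 56.14 W

56.1 W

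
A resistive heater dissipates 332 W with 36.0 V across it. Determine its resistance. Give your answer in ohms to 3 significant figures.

3.90 Ω

From P = V I = I²R = V²/R, with the two given quantities we get R = V² / P.
R = (36.0)² / 332 = 3.904 Ω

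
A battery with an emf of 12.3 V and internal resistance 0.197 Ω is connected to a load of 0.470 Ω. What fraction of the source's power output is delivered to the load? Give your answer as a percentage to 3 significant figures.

70.5 %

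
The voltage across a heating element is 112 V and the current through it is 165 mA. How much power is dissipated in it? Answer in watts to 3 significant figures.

Both the voltage across and the current through the element are known, so P = V I applies directly.
P = 112 V × 0.1650 A = 18.48 W

18.5 W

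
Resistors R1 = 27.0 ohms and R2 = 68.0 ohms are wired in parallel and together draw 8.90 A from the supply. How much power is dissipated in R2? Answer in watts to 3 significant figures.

435 W

The branches share the same voltage, but only the total current is given — find V from the equivalent resistance first.
1/R_eq = 1/27.0 + 1/68.0 ⇒ R_eq = 19.33 Ω
V = I_total × R_eq = 8.900 × 19.33 = 172.0 V
P_R2 = V² / R2 = (172.0)² / 68.0 = 435.1 W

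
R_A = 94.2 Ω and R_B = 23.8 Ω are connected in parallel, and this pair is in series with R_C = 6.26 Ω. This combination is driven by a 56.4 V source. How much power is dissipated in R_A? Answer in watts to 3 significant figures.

19.1 W

First find R_p for the parallel pair, then treat R_p + R_C as a series loop.
R_p = (94.2×23.8)/(94.2+23.8) = 19.00 Ω
R_total = R_p + 6.26 = 19.00 + 6.26 = 25.26 Ω
I = V / R_total = 56.4 / 25.26 = 2.233 A
Voltage across the parallel pair: V_p = I × R_p = 2.233 × 19.00 = 42.42 V
R_A sits across V_p; its power is V_p²/R.
P_R_A = (42.42)² / 94.2 = 19.10 W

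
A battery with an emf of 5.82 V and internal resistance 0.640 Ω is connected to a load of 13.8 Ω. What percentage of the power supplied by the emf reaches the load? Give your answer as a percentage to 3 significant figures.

Both r and R carry the same current, so the power split is just the resistance split: η = R/(R+r).
η = R / (R + r) = 13.8 / (13.8 + 0.640) = 0.9557

95.6 %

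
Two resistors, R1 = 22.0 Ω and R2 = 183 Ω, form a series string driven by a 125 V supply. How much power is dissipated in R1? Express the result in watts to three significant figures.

Series elements share the same current, so find I first, then use P = I²R.
R_total = 22.0 + 183 = 205.0 Ω
I = V / R_total = 125 / 205.0 = 0.6098 A
P_R1 = I² × R1 = (0.6098)² × 22.0 = 8.180 W

8.18 W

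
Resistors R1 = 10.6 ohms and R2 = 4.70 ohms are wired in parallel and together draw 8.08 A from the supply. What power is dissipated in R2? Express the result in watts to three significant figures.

147 W

We need the common branch voltage; get it from I_total × R_eq, then P = V²/R for the branch.
1/R_eq = 1/10.6 + 1/4.70 ⇒ R_eq = 3.256 Ω
V = I_total × R_eq = 8.080 × 3.256 = 26.31 V
P_R2 = V² / R2 = (26.31)² / 4.70 = 147.3 W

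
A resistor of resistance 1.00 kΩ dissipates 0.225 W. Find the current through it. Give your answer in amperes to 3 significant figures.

Inverting the appropriate power form: I = √(P / R).
I = √(0.225 / 1000) = 0.01500 A

0.0150 A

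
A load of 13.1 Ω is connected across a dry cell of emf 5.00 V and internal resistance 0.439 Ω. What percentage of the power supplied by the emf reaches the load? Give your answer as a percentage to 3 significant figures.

96.8 %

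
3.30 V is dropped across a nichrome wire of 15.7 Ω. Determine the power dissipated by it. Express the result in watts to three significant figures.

0.694 W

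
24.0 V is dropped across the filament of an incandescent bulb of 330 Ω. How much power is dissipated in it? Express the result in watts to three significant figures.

1.75 W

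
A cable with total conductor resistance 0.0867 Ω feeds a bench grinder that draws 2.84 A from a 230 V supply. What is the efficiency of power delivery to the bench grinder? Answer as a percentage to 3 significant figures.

The cable carries the full 2.84 A.
P_line = I² R_line = (2.840)² × 0.0867 = 0.6993 W
P_source = V I = 230 × 2.840 = 653.2 W; P_load = 652.5 W
η = P_load / P_source = 652.5 / 653.2 = 0.9989

99.9 %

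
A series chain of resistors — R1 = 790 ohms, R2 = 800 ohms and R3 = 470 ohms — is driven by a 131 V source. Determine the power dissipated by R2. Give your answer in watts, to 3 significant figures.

The current is common to all series resistors; compute it, then apply P = I²R for the target.
R_total = 790 + 800 + 470 = 2060 Ω
I = V / R_total = 131 / 2060 = 0.06359 A
P_R2 = I² × R2 = (0.06359)² × 800 = 3.235 W

3.24 W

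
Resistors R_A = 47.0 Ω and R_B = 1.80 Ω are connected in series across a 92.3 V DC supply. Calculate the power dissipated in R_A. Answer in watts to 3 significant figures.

168 W

Every series element carries the same I. Get I from the total resistance, then P = I² × R_A.
R_total = 47.0 + 1.80 = 48.80 Ω
I = V / R_total = 92.3 / 48.80 = 1.891 A
P_R_A = I² × R_A = (1.891)² × 47.0 = 168.1 W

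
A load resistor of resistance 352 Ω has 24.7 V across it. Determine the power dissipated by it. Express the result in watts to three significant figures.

We know the drop across the element and its resistance — P = V²/R, one step.
P = (24.7 V)² / 352 Ω = 1.733 W

1.73 W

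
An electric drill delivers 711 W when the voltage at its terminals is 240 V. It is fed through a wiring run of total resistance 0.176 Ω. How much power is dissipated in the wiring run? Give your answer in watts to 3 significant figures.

Line loss is just I²R for the cable — we know both I and R_line directly.
I = P / V = 711 / 240 = 2.962 A through the wiring run.
P_line = I² R_line = (2.962)² × 0.176 = 1.545 W

1.54 W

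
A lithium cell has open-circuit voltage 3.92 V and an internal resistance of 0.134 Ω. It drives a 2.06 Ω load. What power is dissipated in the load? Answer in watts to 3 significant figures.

Load and internal resistance form a series loop — compute the loop current, then the load power via I²R.
I = ε / (r + R) = 3.92 / (0.134 + 2.06) = 1.787 A
P_load = I² R = (1.787)² × 2.06 = 6.576 W

6.58 W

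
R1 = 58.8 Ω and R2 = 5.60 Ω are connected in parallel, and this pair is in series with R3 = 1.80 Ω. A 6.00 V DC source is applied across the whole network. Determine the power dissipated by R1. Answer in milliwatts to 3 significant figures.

Combine R1 and R2 into their parallel equivalent first, reducing the network to two series resistors.
R_p = (58.8×5.60)/(58.8+5.60) = 5.113 Ω
R_total = R_p + 1.80 = 5.113 + 1.80 = 6.913 Ω
I = V / R_total = 6.00 / 6.913 = 0.8679 A
Voltage across the parallel pair: V_p = I × R_p = 0.8679 × 5.113 = 4.438 V
R1 has V_p across it, so P = V_p²/R1.
P_R1 = (4.438)² / 58.8 = 0.3349 W

335 mW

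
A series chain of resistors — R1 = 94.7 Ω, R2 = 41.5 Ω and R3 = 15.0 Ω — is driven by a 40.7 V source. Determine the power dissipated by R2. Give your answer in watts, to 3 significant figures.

3.01 W

The current is common to all series resistors; compute it, then apply P = I²R for the target.
R_total = 94.7 + 41.5 + 15.0 = 151.2 Ω
I = V / R_total = 40.7 / 151.2 = 0.2692 A
P_R2 = I² × R2 = (0.2692)² × 41.5 = 3.007 W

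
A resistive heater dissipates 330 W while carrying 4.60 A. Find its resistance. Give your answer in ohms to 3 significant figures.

15.6 Ω

From P = V I = I²R = V²/R, with the two given quantities we get R = P / I².
R = 330 / (4.600)² = 15.60 Ω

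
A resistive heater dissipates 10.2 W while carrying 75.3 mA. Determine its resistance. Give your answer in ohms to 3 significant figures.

1800 Ω

Rearranging the power relation for the two known quantities gives R = P / I².
R = 10.2 / (0.07530)² = 1799 Ω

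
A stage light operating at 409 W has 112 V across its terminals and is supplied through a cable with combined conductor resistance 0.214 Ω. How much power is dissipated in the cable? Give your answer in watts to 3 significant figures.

2.85 W

Only the current and the line resistance are needed for the I²R loss.
I = P / V = 409 / 112 = 3.652 A through the cable.
P_line = I² R_line = (3.652)² × 0.214 = 2.854 W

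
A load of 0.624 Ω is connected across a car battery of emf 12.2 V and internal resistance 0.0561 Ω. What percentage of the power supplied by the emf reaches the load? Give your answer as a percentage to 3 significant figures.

Efficiency is P_load / P_total. With a series r and R sharing the same I, P = I²R for each, so η = R/(R+r).
η = R / (R + r) = 0.624 / (0.624 + 0.0561) = 0.9175

91.8 %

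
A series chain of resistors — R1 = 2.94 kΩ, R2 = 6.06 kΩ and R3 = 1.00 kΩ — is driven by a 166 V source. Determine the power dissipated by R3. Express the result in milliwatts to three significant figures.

Every series element carries the same I. Get I from the total resistance, then P = I² × R3.
R_total = (2.94 + 6.06 + 1.00) kΩ = 10000 Ω
I = V / R_total = 166 / 10000 = 0.01660 A
P_R3 = I² × R3 = (0.01660)² × 1000 = 0.2756 W

276 mW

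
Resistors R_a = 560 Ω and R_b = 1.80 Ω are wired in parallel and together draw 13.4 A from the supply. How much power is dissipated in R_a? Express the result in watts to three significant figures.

1.03 W

The branches share the same voltage, but only the total current is given — find V from the equivalent resistance first.
1/R_eq = 1/560 + 1/1.80 ⇒ R_eq = 1.794 Ω
V = I_total × R_eq = 13.40 × 1.794 = 24.04 V
P_R_a = V² / R_a = (24.04)² / 560 = 1.032 W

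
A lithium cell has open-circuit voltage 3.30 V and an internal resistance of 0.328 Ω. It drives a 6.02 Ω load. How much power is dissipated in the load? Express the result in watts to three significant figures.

Load and internal resistance form a series loop — compute the loop current, then the load power via I²R.
I = ε / (r + R) = 3.30 / (0.328 + 6.02) = 0.5198 A
P_load = I² R = (0.5198)² × 6.02 = 1.627 W

1.63 W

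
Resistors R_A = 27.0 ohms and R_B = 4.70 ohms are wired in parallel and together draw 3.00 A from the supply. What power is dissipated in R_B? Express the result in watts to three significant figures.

Parallel branches share V, not I — compute V via R_eq, then use V²/R for the target branch.
1/R_eq = 1/27.0 + 1/4.70 ⇒ R_eq = 4.003 Ω
V = I_total × R_eq = 3.000 × 4.003 = 12.01 V
P_R_B = V² / R_B = (12.01)² / 4.70 = 30.69 W

30.7 W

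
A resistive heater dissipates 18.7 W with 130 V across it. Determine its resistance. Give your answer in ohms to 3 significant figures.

Rearranging the power relation for the two known quantities gives R = V² / P.
R = (130)² / 18.7 = 903.7 Ω

904 Ω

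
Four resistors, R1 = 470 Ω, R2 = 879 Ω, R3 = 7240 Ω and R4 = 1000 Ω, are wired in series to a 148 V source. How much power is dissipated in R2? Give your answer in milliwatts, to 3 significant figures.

Every series element carries the same I. Get I from the total resistance, then P = I² × R2.
R_total = 470 + 879 + 7240 + 1000 = 9589 Ω
I = V / R_total = 148 / 9589 = 0.01543 A
P_R2 = I² × R2 = (0.01543)² × 879 = 0.2094 W

209 mW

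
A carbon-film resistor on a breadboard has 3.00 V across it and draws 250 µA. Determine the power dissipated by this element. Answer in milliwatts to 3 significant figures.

0.750 mW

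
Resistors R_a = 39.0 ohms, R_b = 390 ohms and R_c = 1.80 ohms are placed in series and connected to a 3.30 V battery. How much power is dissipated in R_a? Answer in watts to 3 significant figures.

Since the resistors are in series they all carry the loop current I = V/R_total; the power in any one is I²R.
R_total = 39.0 + 390 + 1.80 = 430.8 Ω
I = V / R_total = 3.30 / 430.8 = 0.007660 A
P_R_a = I² × R_a = (0.007660)² × 39.0 = 0.002288 W

0.00229 W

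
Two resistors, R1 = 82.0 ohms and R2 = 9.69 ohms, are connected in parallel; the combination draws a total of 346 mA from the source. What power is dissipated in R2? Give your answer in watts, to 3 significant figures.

0.928 W

Parallel branches share V, not I — compute V via R_eq, then use V²/R for the target branch.
1/R_eq = 1/82.0 + 1/9.69 ⇒ R_eq = 8.666 Ω
V = I_total × R_eq = 0.3460 × 8.666 = 2.998 V
P_R2 = V² / R2 = (2.998)² / 9.69 = 0.9278 W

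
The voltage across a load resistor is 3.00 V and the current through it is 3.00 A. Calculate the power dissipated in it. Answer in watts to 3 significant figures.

Both the voltage across and the current through the element are known, so P = V I applies directly.
P = 3.00 V × 3.000 A = 9.000 W

9.00 W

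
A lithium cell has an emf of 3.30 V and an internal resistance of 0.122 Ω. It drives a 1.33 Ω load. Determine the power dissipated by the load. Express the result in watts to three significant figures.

6.87 W

With r and R in series, I = ε/(r+R); the load dissipates I²R.
I = ε / (r + R) = 3.30 / (0.122 + 1.33) = 2.273 A
P_load = I² R = (2.273)² × 1.33 = 6.870 W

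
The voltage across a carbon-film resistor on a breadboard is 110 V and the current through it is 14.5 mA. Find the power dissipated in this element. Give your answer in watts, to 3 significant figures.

Since both terminal voltage and current are stated, P = V I gives the power in one step.
P = 110 V × 0.01450 A = 1.595 W

1.59 W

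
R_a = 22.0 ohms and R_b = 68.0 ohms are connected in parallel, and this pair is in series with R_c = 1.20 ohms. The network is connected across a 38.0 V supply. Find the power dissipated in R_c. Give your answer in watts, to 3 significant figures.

Reduce the parallel combination to a single R_p; the circuit then becomes R_p in series with the remaining resistor.
R_p = (22.0×68.0)/(22.0+68.0) = 16.62 Ω
R_total = R_p + 1.20 = 16.62 + 1.20 = 17.82 Ω
I = V / R_total = 38.0 / 17.82 = 2.132 A
R_c carries the full series current, so P = I²R.
P_R_c = (2.132)² × 1.20 = 5.455 W

5.46 W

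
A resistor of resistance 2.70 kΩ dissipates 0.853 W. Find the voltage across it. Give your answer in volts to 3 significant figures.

From P = V I = I²R = V²/R, with the two given quantities we get V = √(P R).
V = √(0.853 × 2700) = 47.99 V

48.0 V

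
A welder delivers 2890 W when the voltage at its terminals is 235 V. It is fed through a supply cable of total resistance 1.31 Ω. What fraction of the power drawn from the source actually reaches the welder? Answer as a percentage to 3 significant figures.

I = P / V = 2890 / 235 = 12.30 A through the supply cable.
P_line = I² R_line = (12.30)² × 1.31 = 198.1 W
P_source = P_load + P_line = 2890 + 198.1 = 3088 W
η = P_load / P_source = 2890 / 3088 = 0.9358

93.6 %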